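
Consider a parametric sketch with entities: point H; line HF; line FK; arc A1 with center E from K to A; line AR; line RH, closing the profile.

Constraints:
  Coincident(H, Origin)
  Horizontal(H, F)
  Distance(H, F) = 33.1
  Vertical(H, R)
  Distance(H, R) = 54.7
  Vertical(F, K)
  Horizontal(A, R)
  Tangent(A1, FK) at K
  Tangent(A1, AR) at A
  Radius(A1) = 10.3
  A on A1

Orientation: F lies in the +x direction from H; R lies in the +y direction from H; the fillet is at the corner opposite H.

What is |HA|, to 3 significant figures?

59.3

H is at the origin; HF is horizontal with |HF| = 33.1 and F on the +x side, so F = (33.1, 0.00). HR is vertical with |HR| = 54.7 and R on the +y side, so R = (0.00, 54.7). The virtual corner opposite H is at (33.1, 54.7). The tangent condition forces EK to be normal to FK and the tangent condition forces EA to be normal to AR, with radius 10.3, so the center E sits 10.3 in from both sides at E = (22.8, 44.4). That places the tangent points at K = (33.1, 44.4) on FK and A = (22.8, 54.7) on AR. Then |HA| = |A − H| = 59.3.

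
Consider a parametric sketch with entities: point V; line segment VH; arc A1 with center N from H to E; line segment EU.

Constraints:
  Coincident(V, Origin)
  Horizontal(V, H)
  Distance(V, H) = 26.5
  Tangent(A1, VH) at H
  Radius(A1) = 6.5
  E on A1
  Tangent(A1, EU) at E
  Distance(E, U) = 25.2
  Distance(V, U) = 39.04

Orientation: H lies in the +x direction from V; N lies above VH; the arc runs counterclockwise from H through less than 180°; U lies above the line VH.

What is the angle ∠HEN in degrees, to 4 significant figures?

32.94°

Checks: |NE| = 6.500 ✓; ∠(NE, EU) = 90.00° ✓; |EU| = 25.20 ✓; |VU| = 39.04 ✓.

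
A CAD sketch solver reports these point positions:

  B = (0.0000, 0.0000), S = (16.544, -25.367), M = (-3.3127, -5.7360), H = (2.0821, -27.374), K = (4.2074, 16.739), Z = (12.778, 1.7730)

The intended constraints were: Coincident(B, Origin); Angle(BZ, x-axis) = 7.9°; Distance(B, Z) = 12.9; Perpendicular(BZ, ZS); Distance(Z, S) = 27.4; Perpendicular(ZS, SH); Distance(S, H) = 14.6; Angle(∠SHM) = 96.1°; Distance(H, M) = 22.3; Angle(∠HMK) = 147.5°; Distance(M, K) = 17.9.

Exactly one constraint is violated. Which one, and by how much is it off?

Distance(M, K) = 17.9 — off by 5.80.

B = (0.00, 0.00) ✓; BZ at 7.900° ✓; |BZ| = 12.90 ✓; ∠(BZ, ZS) = 90.00° ✓; |ZS| = 27.40 ✓; ∠(ZS, SH) = 90.00° ✓; |SH| = 14.60 ✓; ∠SHM = 96.10° ✓; |HM| = 22.30 ✓; ∠HMK = 147.5° ✓; |MK| = 23.70 ✗.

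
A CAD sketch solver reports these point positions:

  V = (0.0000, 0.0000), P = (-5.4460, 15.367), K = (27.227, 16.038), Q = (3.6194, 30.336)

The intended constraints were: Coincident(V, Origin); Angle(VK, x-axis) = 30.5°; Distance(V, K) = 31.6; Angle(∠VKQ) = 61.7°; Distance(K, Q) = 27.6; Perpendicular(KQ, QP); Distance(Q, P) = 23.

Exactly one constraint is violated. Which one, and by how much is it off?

Distance(Q, P) = 23 — off by 5.50.

V = (0.00, 0.00) ✓; VK at 30.50° ✓; |VK| = 31.60 ✓; ∠VKQ = 61.70° ✓; |KQ| = 27.60 ✓; ∠(KQ, QP) = 90.00° ✓; |QP| = 17.50 ✗.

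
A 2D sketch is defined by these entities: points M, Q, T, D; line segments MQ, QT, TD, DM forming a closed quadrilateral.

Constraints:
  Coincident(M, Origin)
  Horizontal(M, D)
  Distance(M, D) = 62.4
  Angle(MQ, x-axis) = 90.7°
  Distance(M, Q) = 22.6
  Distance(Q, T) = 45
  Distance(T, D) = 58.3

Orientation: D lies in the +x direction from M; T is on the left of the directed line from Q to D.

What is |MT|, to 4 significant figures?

61.71

M is at the origin; MD is horizontal with |MD| = 62.4 and D in +x, so D = (62.4, 0). MQ runs at 90.7° with |MQ| = 22.6, so Q = (-0.2761, 22.60). T is determined by |QT| = 45.0 and |TD| = 58.3 together: it lies at the intersection of circle(Q, 45.0) and circle(D, 58.3). With |QD| = 66.63, the foot of the radical line on QD is 23.00 from Q and the perpendicular offset is √(45.0² − 23.00²) = 38.68. Taking the left-of-QD solution: T = (34.48, 51.18).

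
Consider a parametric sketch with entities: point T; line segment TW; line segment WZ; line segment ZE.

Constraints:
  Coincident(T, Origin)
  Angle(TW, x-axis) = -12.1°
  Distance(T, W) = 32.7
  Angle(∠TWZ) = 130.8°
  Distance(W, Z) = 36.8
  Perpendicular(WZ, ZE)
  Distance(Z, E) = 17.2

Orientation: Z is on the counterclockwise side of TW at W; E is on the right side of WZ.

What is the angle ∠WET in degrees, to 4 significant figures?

10.75°

T is at the origin; TW runs at -12.1° with length 32.7, so W = 32.7·(cos -12.1°, sin -12.1°) = (31.97, -6.855). ∠TWZ = 130.8°, so WZ runs at -12.1° + (180° − 130.8°) = 37.10° from the x-axis; with |WZ| = 36.8, Z = W + 36.8·(cos 37.10°, sin 37.10°) = (61.32, 15.34). WZ ⟂ ZE; with |ZE| = 17.2 on the right of WZ, E = Z + 17.2·(0.6032, -0.7976) = (71.70, 1.625). Then cos ∠WET = EW·ET / (|EW||ET|), giving 10.75°.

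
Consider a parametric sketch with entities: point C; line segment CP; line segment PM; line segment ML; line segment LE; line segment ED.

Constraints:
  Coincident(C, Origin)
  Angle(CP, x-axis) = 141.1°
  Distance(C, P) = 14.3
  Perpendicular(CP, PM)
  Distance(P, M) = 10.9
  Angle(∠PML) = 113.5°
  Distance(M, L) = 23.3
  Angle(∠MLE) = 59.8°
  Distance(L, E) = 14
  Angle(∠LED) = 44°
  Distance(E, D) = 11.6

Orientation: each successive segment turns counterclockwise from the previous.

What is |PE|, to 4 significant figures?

20.71

C is at the origin; CP runs at 141.1° with length 14.3, so P = (-11.13, 8.980). The perpendicularity gives PM at right angles to CP, so PM runs at -128.9°; with |PM| = 10.9, M = (-17.97, 0.4970). ∠PML = 113.5° gives ML at -62.40° from the x-axis; with |ML| = 23.3, L = (-7.179, -20.15). ∠MLE = 59.8° gives LE at 57.80° from the x-axis; with |LE| = 14.0, E = (0.2814, -8.305). Then |PE| = |E − P| = 20.71.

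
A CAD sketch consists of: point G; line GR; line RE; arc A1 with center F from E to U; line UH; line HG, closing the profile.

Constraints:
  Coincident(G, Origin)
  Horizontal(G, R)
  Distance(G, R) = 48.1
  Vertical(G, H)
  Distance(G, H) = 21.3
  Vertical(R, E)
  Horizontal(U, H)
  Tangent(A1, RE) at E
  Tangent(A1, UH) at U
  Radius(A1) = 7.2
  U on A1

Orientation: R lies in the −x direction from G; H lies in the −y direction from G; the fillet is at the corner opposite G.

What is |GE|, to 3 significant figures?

50.1

The virtual corner opposite G is at (-48.1, -21.3). A1 meets RE tangentially, so FE is at right angles to RE and A1 meets UH tangentially, so FU is at right angles to UH, with radius 7.2, so the center F sits 7.2 in from both sides at F = (-40.9, -14.1). That places the tangent points at E = (-48.1, -14.1) on RE and U = (-40.9, -21.3) on UH. Then |GE| = |E − G| = 50.1.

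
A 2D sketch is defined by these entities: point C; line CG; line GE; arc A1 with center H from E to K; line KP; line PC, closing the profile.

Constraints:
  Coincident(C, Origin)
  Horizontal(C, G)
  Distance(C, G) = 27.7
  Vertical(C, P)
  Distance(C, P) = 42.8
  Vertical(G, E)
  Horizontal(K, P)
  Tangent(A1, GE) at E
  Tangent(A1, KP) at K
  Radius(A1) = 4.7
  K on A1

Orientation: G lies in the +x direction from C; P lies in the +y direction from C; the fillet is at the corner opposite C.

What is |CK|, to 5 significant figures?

48.588

C is at the origin; C and G share the same y with |CG| = 27.7 and G on the +x side, so G = (27.700, 0.0000). CP is vertical with |CP| = 42.8 and P on the +y side, so P = (0.0000, 42.800). The virtual corner opposite C is at (27.700, 42.800). The tangent condition forces HE to be normal to GE and tangency of A1 to KP means the radius HK is perpendicular to KP, with radius 4.7, so the center H sits 4.7 in from both sides at H = (23.000, 38.100). That places the tangent points at E = (27.700, 38.100) on GE and K = (23.000, 42.800) on KP. Then |CK| = |K − C| = 48.588.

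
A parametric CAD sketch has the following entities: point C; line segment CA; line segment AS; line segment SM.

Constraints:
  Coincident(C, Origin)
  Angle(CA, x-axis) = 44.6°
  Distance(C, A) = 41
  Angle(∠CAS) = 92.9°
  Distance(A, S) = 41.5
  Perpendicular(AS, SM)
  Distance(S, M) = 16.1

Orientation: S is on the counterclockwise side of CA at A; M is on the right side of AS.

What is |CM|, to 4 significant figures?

71.79

C is at the origin; CA runs at 44.6° with length 41.0, so A = 41.0·(cos 44.6°, sin 44.6°) = (29.19, 28.79). ∠CAS = 92.9°, so AS runs at 44.6° + (180° − 92.9°) = 131.7° from the x-axis; with |AS| = 41.5, S = A + 41.5·(cos 131.7°, sin 131.7°) = (1.586, 59.77). AS ⟂ SM; with |SM| = 16.1 on the right of AS, M = S + 16.1·(0.7466, 0.6652) = (13.61, 70.48). Then |CM| = |M − C| = 71.79.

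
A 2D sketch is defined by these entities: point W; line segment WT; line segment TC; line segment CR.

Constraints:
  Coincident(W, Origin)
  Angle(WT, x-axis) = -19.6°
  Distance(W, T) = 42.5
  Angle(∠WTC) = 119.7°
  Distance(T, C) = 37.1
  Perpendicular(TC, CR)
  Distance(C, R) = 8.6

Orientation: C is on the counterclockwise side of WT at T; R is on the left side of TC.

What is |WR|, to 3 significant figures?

64.7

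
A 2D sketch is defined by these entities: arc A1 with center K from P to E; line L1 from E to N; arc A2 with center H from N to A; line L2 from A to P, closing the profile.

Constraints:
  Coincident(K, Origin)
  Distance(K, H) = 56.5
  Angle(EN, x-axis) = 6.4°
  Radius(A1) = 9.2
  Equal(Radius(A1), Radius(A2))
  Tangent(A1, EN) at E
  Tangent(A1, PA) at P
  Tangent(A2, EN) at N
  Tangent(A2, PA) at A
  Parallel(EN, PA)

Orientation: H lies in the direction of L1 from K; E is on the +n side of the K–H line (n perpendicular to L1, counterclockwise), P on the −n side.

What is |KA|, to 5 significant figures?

57.244

The slot axis is L1's direction at 6.4°, so u = (cos 6.4°, sin 6.4°) = (0.99377, 0.11147) and n = (−sin 6.4°, cos 6.4°) = (-0.11147, 0.99377). K is at the origin and H lies 56.5 along u from K, so H = 56.5·u = (56.148, 6.2980). Tangency of A1 to both parallel lines with radius 9.2 puts E and P at K ± 9.2·n: E = (-1.0255, 9.1427), P = (1.0255, -9.1427). Equal radii place N and A the same way about H: N = H + 9.2·n = (55.122, 15.441), A = H − 9.2·n = (57.173, -2.8447). Then |KA| = |A − K| = 57.244.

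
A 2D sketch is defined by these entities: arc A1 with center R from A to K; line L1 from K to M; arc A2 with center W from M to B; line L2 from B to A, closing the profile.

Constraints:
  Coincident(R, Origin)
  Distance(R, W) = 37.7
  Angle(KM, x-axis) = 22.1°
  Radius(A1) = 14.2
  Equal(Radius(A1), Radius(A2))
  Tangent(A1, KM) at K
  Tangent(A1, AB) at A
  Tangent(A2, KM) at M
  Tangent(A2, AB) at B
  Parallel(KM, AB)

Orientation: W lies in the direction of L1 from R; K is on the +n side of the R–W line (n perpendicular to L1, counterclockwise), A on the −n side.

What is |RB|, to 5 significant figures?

40.286

The slot axis is L1's direction at 22.1°, so u = (cos 22.1°, sin 22.1°) = (0.92653, 0.37622) and n = (−sin 22.1°, cos 22.1°) = (-0.37622, 0.92653). R is at the origin and W lies 37.7 along u from R, so W = 37.7·u = (34.930, 14.184). Tangency of A1 to both parallel lines with radius 14.2 puts K and A at R ± 14.2·n: K = (-5.3424, 13.157), A = (5.3424, -13.157). Equal radii place M and B the same way about W: M = W + 14.2·n = (29.588, 27.340), B = W − 14.2·n = (40.273, 1.0269). Then |RB| = |B − R| = 40.286.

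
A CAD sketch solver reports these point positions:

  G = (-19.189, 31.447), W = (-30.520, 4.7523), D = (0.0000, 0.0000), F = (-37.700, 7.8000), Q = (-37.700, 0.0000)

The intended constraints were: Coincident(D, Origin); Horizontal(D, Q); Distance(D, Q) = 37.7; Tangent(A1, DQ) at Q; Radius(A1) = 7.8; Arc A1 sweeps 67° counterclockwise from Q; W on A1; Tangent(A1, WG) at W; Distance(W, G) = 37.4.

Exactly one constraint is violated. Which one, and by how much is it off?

Distance(W, G) = 37.4 — off by 8.40.

D = (0.00, 0.00) ✓; D.y = 0.00, Q.y = 0.00 ✓; |DQ| = 37.70 ✓; ∠(FQ, QD) = 90.00° ✓; |FQ| = 7.800 ✓; bearing(F→W) − bearing(F→Q) = 67.00° ✓; |FW| = 7.800 ✓; ∠(FW, WG) = 90.00° ✓; |WG| = 29.00 ✗.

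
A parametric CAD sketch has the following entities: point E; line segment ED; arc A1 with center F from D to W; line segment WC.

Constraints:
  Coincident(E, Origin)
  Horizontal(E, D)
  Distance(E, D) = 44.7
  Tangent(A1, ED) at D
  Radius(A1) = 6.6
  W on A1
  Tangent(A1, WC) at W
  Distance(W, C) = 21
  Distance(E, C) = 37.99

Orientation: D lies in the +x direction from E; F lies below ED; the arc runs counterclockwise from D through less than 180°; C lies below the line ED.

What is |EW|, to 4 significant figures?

38.87

E is at the origin; E and D share the same y with |ED| = 44.7 and D on the +x side, so D = (44.70, 0.000). Tangency of A1 to ED means the radius FD is perpendicular to ED, so F = D + (0, -6.6) = (44.70, -6.600). Since FW ⟂ WC (tangency), |FC| = √(6.6² + 21.0²) = 22.01 regardless of where W sits on A1. So C lies on both circle(E, 37.99) and circle(F, 22.01); the below-ED intersection is C = (30.15, -23.12). W is the foot of the tangent from C: W = (38.67, -3.922).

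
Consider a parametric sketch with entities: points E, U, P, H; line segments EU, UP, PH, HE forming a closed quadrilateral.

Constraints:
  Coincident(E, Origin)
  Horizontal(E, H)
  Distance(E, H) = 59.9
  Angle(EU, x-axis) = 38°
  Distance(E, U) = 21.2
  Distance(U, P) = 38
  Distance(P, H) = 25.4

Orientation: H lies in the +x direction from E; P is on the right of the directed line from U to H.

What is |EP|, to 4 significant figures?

43.82

Checks: |UP| = 38.00 ✓; |PH| = 25.40 ✓.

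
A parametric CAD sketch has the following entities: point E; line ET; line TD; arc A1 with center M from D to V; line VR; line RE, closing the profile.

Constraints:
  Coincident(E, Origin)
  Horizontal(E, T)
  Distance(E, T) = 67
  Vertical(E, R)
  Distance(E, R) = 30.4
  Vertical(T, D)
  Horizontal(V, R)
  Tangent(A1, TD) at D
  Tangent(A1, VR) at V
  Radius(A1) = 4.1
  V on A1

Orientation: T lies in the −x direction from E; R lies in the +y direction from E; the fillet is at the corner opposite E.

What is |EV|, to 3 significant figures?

69.9

E is at the origin; E and T share the same y with |ET| = 67.0 and T on the −x side, so T = (-67.0, 0.00). ER is vertical with |ER| = 30.4 and R on the +y side, so R = (0.00, 30.4). The virtual corner opposite E is at (-67.0, 30.4). A1 meets TD tangentially, so MD is at right angles to TD and A1 meets VR tangentially, so MV is at right angles to VR, with radius 4.1, so the center M sits 4.1 in from both sides at M = (-62.9, 26.3). That places the tangent points at D = (-67.0, 26.3) on TD and V = (-62.9, 30.4) on VR. Then |EV| = |V − E| = 69.9.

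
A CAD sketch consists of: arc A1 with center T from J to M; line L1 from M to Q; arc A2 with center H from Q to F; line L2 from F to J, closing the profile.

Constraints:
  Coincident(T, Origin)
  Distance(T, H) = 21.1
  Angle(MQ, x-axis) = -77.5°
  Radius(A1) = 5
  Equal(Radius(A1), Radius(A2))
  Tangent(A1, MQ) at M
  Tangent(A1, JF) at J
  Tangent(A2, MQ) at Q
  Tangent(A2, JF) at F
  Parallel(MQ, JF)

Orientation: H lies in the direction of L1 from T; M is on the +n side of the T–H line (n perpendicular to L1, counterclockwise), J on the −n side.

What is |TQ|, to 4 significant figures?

21.68

The slot axis is L1's direction at -77.5°, so u = (cos -77.5°, sin -77.5°) = (0.2164, -0.9763) and n = (−sin -77.5°, cos -77.5°) = (0.9763, 0.2164). T is at the origin and H lies 21.1 along u from T, so H = 21.1·u = (4.567, -20.60). Tangency of A1 to both parallel lines with radius 5.0 puts M and J at T ± 5.0·n: M = (4.881, 1.082), J = (-4.881, -1.082). Equal radii place Q and F the same way about H: Q = H + 5.0·n = (9.448, -19.52), F = H − 5.0·n = (-0.3146, -21.68). Then |TQ| = |Q − T| = 21.68.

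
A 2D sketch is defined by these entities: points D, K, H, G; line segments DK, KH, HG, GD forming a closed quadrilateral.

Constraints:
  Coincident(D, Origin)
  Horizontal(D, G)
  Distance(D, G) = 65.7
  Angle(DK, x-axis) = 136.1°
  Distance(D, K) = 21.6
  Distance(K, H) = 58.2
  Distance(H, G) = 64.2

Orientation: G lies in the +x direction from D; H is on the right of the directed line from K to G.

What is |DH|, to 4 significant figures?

38.11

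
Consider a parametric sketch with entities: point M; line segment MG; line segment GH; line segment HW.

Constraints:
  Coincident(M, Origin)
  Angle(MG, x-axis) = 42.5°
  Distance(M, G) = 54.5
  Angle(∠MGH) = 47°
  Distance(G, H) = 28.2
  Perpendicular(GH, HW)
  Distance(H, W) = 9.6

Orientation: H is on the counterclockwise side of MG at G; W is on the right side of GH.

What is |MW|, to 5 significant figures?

50.265

∠MGH = 47.0°, so GH runs at 42.5° + (180° − 47.0°) = 175.50° from the x-axis; with |GH| = 28.2, H = G + 28.2·(cos 175.50°, sin 175.50°) = (12.069, 39.032). GH is perpendicular to HW; with |HW| = 9.6 on the right of GH, W = H + 9.6·(0.078459, 0.99692) = (12.822, 48.603). Then |MW| = |W − M| = 50.265.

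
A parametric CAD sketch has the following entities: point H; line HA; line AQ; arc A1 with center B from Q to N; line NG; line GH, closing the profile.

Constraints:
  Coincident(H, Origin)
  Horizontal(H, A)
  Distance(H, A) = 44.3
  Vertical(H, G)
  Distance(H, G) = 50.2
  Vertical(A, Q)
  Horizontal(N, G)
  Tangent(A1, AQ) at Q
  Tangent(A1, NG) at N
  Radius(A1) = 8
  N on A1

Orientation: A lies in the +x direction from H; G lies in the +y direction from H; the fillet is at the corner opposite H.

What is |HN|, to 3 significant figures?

61.9

H is at the origin; H and A share the same y with |HA| = 44.3 and A on the +x side, so A = (44.3, 0.00). HG is vertical with |HG| = 50.2 and G on the +y side, so G = (0.00, 50.2). The virtual corner opposite H is at (44.3, 50.2). Tangency of A1 to AQ means the radius BQ is perpendicular to AQ and tangency of A1 to NG means the radius BN is perpendicular to NG, with radius 8.0, so the center B sits 8.0 in from both sides at B = (36.3, 42.2). That places the tangent points at Q = (44.3, 42.2) on AQ and N = (36.3, 50.2) on NG. Then |HN| = |N − H| = 61.9.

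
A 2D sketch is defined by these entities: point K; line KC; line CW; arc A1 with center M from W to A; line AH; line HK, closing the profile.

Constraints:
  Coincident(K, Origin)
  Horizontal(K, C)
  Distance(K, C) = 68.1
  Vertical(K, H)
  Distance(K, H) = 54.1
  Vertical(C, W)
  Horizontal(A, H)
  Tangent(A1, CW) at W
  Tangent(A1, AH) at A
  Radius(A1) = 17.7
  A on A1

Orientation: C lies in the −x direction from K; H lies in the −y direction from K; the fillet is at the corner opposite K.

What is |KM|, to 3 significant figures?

62.2

K is at the origin; K and C share the same y with |KC| = 68.1 and C on the −x side, so C = (-68.1, 0.00). K and H share the same x with |KH| = 54.1 and H on the −y side, so H = (0.00, -54.1). The virtual corner opposite K is at (-68.1, -54.1). A1 meets CW tangentially, so MW is at right angles to CW and A1 meets AH tangentially, so MA is at right angles to AH, with radius 17.7, so the center M sits 17.7 in from both sides at M = (-50.4, -36.4). Then |KM| = |M − K| = 62.2.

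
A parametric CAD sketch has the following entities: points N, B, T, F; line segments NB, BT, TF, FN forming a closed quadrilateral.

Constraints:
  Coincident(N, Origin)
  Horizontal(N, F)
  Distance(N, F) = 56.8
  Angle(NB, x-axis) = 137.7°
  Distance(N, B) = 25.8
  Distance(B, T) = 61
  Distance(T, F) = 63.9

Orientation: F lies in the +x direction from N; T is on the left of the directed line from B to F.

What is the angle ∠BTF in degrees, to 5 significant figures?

77.069°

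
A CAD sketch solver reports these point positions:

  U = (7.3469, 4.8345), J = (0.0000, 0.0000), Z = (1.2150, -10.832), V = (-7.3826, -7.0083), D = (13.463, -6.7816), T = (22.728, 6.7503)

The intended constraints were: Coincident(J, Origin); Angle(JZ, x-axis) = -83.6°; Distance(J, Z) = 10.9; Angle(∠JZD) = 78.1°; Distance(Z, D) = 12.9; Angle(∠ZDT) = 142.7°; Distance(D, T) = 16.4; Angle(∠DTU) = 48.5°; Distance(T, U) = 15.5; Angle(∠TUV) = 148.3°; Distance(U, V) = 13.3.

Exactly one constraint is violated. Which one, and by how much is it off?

Distance(U, V) = 13.3 — off by 5.60.

J = (0.00, 0.00) ✓; JZ at -83.60° ✓; |JZ| = 10.90 ✓; ∠JZD = 78.10° ✓; |ZD| = 12.90 ✓; ∠ZDT = 142.7° ✓; |DT| = 16.40 ✓; ∠DTU = 48.50° ✓; |TU| = 15.50 ✓; ∠TUV = 148.3° ✓; |UV| = 18.90 ✗.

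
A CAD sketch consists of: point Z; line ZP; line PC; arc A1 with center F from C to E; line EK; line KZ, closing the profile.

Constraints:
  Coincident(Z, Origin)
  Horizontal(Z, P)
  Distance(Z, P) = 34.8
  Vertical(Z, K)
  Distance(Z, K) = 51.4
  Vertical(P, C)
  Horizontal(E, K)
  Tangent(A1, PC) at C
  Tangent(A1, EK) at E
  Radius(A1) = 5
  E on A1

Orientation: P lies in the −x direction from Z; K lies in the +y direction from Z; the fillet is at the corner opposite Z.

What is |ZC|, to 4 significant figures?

58.00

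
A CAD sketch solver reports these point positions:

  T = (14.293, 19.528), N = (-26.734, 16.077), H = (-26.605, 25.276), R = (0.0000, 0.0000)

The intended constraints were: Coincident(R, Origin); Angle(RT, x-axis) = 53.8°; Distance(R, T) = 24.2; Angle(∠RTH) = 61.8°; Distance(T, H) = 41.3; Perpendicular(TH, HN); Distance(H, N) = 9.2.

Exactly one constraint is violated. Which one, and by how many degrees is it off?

Perpendicular(TH, HN) — off by 7.20°.

R = (0.00, 0.00) ✓; RT at 53.80° ✓; |RT| = 24.20 ✓; ∠RTH = 61.80° ✓; |TH| = 41.30 ✓; ∠(TH, HN) = 97.20° ✗; |HN| = 9.200 ✓.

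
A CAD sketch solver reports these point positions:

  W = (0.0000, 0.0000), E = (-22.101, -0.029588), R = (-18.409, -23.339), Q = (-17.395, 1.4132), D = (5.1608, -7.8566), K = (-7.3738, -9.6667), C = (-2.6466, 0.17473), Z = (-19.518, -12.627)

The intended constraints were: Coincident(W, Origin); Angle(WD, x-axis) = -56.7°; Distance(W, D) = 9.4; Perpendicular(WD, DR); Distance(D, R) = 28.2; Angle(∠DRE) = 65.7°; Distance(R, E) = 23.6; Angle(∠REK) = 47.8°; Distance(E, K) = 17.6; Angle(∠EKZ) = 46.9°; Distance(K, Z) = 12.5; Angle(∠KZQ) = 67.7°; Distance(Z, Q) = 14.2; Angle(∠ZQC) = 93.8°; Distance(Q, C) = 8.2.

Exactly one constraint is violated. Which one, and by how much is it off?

Distance(Q, C) = 8.2 — off by 6.60.

W = (0.00, 0.00) ✓; WD at -56.70° ✓; |WD| = 9.400 ✓; ∠(WD, DR) = 90.00° ✓; |DR| = 28.20 ✓; ∠DRE = 65.70° ✓; |RE| = 23.60 ✓; ∠REK = 47.80° ✓; |EK| = 17.60 ✓; ∠EKZ = 46.90° ✓; |KZ| = 12.50 ✓; ∠KZQ = 67.70° ✓; |ZQ| = 14.20 ✓; ∠ZQC = 93.80° ✓; |QC| = 14.80 ✗.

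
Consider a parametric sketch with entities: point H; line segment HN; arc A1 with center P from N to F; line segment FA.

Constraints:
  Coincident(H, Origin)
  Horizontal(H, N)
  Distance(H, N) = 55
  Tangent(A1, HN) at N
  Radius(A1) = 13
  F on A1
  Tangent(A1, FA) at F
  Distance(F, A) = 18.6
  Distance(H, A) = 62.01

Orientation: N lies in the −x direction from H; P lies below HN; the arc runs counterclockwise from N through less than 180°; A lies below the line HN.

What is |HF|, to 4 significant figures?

67.90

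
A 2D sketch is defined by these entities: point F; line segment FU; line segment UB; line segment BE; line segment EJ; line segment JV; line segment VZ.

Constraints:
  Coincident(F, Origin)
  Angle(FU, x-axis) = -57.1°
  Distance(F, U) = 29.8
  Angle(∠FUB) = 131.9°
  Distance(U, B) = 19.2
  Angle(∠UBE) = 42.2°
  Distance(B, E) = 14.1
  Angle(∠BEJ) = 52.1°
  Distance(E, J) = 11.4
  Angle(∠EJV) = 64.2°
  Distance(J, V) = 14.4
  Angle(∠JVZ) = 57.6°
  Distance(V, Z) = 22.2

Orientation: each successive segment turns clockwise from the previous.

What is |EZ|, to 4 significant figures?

8.829

∠EJV = 64.2° gives JV at -126.7° from the x-axis; with |JV| = 14.4, V = (7.340, -44.69). ∠JVZ = 57.6° gives VZ at 110.9° from the x-axis; with |VZ| = 22.2, Z = (-0.5798, -23.95). Then |EZ| = |Z − E| = 8.829.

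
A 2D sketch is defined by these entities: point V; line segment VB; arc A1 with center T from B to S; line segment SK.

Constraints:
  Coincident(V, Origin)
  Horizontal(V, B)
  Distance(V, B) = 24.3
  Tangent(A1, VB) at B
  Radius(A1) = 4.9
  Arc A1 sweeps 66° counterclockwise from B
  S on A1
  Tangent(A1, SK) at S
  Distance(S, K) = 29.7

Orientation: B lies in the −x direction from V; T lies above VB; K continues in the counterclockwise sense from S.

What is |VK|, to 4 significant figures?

31.02

V is at the origin; V and B share the same y with |VB| = 24.3 and B on the −x side, so B = (-24.30, 0.000). Since A1 is tangent to VB there, TB ⟂ VB, so T = B + (0, 4.9) = (-24.30, 4.900). On A1, B sits at bearing -90° from T; a 66° counterclockwise sweep puts S at bearing -24°, so S = T + 4.9·(cos -24°, sin -24°) = (-19.82, 2.907). Since A1 is tangent to SK there, TS ⟂ SK, so SK runs along (−sin -24°, cos -24°); with |SK| = 29.7, K = (-7.744, 30.04). Then |VK| = |K − V| = 31.02.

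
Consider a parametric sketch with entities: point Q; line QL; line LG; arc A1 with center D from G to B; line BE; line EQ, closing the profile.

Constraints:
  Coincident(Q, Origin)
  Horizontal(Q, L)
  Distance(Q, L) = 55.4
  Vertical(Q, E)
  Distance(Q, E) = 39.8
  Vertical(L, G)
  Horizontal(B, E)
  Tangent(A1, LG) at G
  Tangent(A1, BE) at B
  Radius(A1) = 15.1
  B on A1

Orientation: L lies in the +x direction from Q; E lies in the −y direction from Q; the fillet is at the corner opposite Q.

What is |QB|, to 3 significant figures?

56.6

Q is at the origin; Q and L share the same y with |QL| = 55.4 and L on the +x side, so L = (55.4, 0.00). QE is vertical with |QE| = 39.8 and E on the −y side, so E = (0.00, -39.8). The virtual corner opposite Q is at (55.4, -39.8). Tangency of A1 to LG means the radius DG is perpendicular to LG and tangency of A1 to BE means the radius DB is perpendicular to BE, with radius 15.1, so the center D sits 15.1 in from both sides at D = (40.3, -24.7). That places the tangent points at G = (55.4, -24.7) on LG and B = (40.3, -39.8) on BE. Then |QB| = |B − Q| = 56.6.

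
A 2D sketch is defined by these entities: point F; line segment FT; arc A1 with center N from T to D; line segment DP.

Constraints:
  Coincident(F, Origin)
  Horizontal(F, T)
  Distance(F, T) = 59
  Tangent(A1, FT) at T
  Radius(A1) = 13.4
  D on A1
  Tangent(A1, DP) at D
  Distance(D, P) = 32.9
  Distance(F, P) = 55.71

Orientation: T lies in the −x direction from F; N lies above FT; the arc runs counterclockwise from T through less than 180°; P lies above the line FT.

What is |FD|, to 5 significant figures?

47.124

Checks: |FT| = 59.00 ✓; |ND| = 13.40 ✓; ∠(ND, DP) = 90.00° ✓; |DP| = 32.90 ✓; |FP| = 55.71 ✓.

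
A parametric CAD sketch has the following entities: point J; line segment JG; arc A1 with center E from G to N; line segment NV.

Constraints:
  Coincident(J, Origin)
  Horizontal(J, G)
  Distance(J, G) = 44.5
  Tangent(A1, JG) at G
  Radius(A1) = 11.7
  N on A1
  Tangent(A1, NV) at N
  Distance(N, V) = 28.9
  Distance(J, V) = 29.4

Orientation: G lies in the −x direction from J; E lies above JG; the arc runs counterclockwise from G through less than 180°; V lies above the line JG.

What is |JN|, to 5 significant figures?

36.202

Checks: |EN| = 11.70 ✓; ∠(EN, NV) = 90.00° ✓; |NV| = 28.90 ✓; |JV| = 29.40 ✓.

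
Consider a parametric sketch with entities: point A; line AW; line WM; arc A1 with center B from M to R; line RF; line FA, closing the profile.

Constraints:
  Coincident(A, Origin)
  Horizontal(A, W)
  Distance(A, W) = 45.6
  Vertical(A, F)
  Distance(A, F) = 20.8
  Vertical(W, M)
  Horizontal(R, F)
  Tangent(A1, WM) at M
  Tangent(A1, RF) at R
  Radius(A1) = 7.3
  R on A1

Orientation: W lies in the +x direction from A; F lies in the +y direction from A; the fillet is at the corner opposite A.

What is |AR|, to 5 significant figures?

43.584

The virtual corner opposite A is at (45.600, 20.800). A1 meets WM tangentially, so BM is at right angles to WM and A1 meets RF tangentially, so BR is at right angles to RF, with radius 7.3, so the center B sits 7.3 in from both sides at B = (38.300, 13.500). That places the tangent points at M = (45.600, 13.500) on WM and R = (38.300, 20.800) on RF. Then |AR| = |R − A| = 43.584.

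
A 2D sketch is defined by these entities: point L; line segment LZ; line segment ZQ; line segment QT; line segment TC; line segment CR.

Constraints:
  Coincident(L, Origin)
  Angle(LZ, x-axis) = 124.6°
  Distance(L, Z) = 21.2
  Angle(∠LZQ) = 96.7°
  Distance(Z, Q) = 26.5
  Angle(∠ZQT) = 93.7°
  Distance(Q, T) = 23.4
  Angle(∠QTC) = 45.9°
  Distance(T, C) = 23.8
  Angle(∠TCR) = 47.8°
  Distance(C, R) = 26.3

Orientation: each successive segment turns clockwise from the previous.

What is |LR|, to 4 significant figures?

41.84

L is at the origin; LZ runs at 124.6° with length 21.2, so Z = (-12.04, 17.45). ∠LZQ = 96.7° gives ZQ at 41.30° from the x-axis; with |ZQ| = 26.5, Q = (7.870, 34.94). ∠ZQT = 93.7° gives QT at -45.00° from the x-axis; with |QT| = 23.4, T = (24.42, 18.39). ∠QTC = 45.9° gives TC at -179.1° from the x-axis; with |TC| = 23.8, C = (0.6194, 18.02). ∠TCR = 47.8° gives CR at 48.70° from the x-axis; with |CR| = 26.3, R = (17.98, 37.78). Then |LR| = |R − L| = 41.84.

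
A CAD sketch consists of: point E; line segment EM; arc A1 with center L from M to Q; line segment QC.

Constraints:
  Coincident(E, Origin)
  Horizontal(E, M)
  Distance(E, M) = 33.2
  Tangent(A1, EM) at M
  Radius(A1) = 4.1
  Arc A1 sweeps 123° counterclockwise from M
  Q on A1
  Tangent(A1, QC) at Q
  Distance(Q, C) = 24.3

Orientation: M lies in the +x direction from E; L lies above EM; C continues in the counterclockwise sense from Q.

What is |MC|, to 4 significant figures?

28.45

On A1, M sits at bearing -90° from L; a 123° counterclockwise sweep puts Q at bearing 33°, so Q = L + 4.1·(cos 33°, sin 33°) = (36.64, 6.333). The tangent condition forces LQ to be normal to QC, so QC runs along (−sin 33°, cos 33°); with |QC| = 24.3, C = (23.40, 26.71). Then |MC| = |C − M| = 28.45.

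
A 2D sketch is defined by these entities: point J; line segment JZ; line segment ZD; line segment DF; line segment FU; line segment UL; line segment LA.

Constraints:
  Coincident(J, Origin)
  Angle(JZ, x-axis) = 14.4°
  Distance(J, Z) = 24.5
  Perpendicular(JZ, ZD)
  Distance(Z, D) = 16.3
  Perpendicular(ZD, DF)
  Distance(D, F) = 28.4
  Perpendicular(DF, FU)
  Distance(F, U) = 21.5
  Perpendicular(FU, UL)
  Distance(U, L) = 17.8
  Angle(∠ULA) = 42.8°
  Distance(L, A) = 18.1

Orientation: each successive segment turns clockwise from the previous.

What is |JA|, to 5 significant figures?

7.1249

J is at the origin; JZ runs at 14.4° with length 24.5, so Z = (23.730, 6.0929). JZ ⟂ ZD, so ZD runs at -75.600°; with |ZD| = 16.3, D = (27.784, -9.6950). ZD is perpendicular to DF, so DF runs at -165.60°; with |DF| = 28.4, F = (0.27617, -16.758). DF ⟂ FU, so FU runs at 104.40°; with |FU| = 21.5, U = (-5.0707, 4.0667). FU is perpendicular to UL, so UL runs at 14.400°; with |UL| = 17.8, L = (12.170, 8.4934). ∠ULA = 42.8° gives LA at -122.80° from the x-axis; with |LA| = 18.1, A = (2.3652, -6.7208). Then |JA| = |A − J| = 7.1249.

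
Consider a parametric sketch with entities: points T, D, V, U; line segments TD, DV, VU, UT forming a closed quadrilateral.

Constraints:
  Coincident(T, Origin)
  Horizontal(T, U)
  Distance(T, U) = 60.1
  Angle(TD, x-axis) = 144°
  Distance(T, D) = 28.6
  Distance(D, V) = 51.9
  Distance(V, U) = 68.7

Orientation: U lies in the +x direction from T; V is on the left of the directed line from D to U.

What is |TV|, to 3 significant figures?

54.1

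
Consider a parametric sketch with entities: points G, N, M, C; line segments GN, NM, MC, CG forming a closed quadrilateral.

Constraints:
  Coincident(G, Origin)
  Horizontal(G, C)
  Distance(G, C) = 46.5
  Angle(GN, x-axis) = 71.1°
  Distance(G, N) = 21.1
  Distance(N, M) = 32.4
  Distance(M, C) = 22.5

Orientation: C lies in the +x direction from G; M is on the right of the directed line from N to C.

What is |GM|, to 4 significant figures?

25.97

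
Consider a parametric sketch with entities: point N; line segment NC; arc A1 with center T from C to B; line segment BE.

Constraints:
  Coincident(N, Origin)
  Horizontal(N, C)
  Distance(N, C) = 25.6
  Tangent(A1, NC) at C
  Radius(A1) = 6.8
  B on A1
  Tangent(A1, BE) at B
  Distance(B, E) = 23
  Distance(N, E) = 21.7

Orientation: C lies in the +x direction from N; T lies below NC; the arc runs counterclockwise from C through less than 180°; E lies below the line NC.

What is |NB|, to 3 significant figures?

20.4

N is at the origin; N and C share the same y with |NC| = 25.6 and C on the +x side, so C = (25.6, 0.00). Tangency of A1 to NC means the radius TC is perpendicular to NC, so T = C + (0, -6.8) = (25.6, -6.80). Since TB ⟂ BE (tangency), |TE| = √(6.8² + 23.0²) = 24.0 regardless of where B sits on A1. So E lies on both circle(N, 21.7) and circle(T, 24.0); the below-NC intersection is E = (6.14, -20.8). B is the foot of the tangent from E: B = (20.2, -2.63).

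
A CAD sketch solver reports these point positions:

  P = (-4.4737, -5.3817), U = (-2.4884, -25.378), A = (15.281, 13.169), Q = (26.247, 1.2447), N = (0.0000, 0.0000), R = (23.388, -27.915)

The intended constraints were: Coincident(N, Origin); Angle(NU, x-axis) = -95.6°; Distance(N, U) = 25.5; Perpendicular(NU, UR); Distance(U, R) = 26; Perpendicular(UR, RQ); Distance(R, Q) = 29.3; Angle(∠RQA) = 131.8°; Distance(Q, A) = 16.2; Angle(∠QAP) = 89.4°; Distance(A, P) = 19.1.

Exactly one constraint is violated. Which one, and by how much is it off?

Distance(A, P) = 19.1 — off by 8.00.

N = (0.00, 0.00) ✓; NU at -95.60° ✓; |NU| = 25.50 ✓; ∠(NU, UR) = 90.00° ✓; |UR| = 26.00 ✓; ∠(UR, RQ) = 90.00° ✓; |RQ| = 29.30 ✓; ∠RQA = 131.8° ✓; |QA| = 16.20 ✓; ∠QAP = 89.40° ✓; |AP| = 27.10 ✗.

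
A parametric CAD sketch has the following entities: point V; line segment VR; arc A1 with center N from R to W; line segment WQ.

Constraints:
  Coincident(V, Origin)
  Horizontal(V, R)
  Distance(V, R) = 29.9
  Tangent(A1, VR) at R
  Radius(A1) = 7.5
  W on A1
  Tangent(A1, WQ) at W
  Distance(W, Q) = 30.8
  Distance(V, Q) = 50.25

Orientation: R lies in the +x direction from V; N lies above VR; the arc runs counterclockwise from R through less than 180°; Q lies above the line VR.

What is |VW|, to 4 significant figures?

38.32

V is at the origin; V and R share the same y with |VR| = 29.9 and R on the +x side, so R = (29.90, 0.000). The tangent condition forces NR to be normal to VR, so N = R + (0, 7.5) = (29.90, 7.500). Since NW ⟂ WQ (tangency), |NQ| = √(7.5² + 30.8²) = 31.70 regardless of where W sits on A1. So Q lies on both circle(V, 50.25) and circle(N, 31.70); the above-VR intersection is Q = (31.49, 39.16). W is the foot of the tangent from Q: W = (37.27, 8.907).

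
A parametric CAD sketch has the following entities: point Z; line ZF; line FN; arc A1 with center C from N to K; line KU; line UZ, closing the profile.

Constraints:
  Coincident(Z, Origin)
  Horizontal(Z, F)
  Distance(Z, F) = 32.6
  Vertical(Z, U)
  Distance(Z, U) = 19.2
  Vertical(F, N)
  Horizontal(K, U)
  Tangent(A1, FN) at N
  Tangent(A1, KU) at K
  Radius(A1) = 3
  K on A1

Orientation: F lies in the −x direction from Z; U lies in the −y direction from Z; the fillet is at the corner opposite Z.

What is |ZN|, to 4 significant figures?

36.40

Z is at the origin; Z and F share the same y with |ZF| = 32.6 and F on the −x side, so F = (-32.60, 0.000). ZU is vertical with |ZU| = 19.2 and U on the −y side, so U = (0.000, -19.20). The virtual corner opposite Z is at (-32.60, -19.20). Since A1 is tangent to FN there, CN ⟂ FN and tangency of A1 to KU means the radius CK is perpendicular to KU, with radius 3.0, so the center C sits 3.0 in from both sides at C = (-29.60, -16.20). That places the tangent points at N = (-32.60, -16.20) on FN and K = (-29.60, -19.20) on KU. Then |ZN| = |N − Z| = 36.40.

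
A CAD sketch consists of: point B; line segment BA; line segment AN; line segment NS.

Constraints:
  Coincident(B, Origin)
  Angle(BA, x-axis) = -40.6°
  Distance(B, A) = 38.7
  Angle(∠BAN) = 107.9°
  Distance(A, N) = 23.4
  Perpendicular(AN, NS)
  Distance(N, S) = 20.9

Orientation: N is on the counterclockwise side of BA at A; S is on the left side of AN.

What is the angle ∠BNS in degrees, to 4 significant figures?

43.78°

∠BAN = 107.9°, so AN runs at -40.6° + (180° − 107.9°) = 31.50° from the x-axis; with |AN| = 23.4, N = A + 23.4·(cos 31.50°, sin 31.50°) = (49.34, -12.96). The perpendicularity gives NS at right angles to AN; with |NS| = 20.9 on the left of AN, S = N + 20.9·(-0.5225, 0.8526) = (38.42, 4.862). Then cos ∠BNS = NB·NS / (|NB||NS|), giving 43.78°.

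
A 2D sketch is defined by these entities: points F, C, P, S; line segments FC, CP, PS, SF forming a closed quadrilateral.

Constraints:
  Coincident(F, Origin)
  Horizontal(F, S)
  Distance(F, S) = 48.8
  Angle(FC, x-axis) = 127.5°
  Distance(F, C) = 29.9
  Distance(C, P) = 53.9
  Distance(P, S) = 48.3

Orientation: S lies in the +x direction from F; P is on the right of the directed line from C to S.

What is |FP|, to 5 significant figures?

24.955

Checks: |CP| = 53.90 ✓; |PS| = 48.30 ✓.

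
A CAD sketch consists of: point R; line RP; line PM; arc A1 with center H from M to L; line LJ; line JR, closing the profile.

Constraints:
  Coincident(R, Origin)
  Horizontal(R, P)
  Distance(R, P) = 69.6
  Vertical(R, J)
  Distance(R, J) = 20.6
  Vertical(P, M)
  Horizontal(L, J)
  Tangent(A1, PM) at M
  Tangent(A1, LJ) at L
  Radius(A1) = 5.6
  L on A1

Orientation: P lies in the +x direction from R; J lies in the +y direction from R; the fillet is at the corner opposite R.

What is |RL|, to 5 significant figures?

67.234

R is at the origin; R and P share the same y with |RP| = 69.6 and P on the +x side, so P = (69.600, 0.0000). R and J share the same x with |RJ| = 20.6 and J on the +y side, so J = (0.0000, 20.600). The virtual corner opposite R is at (69.600, 20.600). A1 meets PM tangentially, so HM is at right angles to PM and the tangent condition forces HL to be normal to LJ, with radius 5.6, so the center H sits 5.6 in from both sides at H = (64.000, 15.000). That places the tangent points at M = (69.600, 15.000) on PM and L = (64.000, 20.600) on LJ. Then |RL| = |L − R| = 67.234.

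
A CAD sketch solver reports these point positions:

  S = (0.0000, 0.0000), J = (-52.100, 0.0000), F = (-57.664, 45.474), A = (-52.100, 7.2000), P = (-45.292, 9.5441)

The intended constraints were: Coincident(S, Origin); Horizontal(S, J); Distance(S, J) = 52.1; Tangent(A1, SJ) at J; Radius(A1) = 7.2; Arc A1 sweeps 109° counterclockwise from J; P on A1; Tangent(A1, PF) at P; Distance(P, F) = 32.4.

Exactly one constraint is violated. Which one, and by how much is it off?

Distance(P, F) = 32.4 — off by 5.60.

S = (0.00, 0.00) ✓; S.y = 0.00, J.y = 0.00 ✓; |SJ| = 52.10 ✓; ∠(AJ, JS) = 90.00° ✓; |AJ| = 7.200 ✓; bearing(A→P) − bearing(A→J) = 109.0° ✓; |AP| = 7.200 ✓; ∠(AP, PF) = 90.00° ✓; |PF| = 38.00 ✗.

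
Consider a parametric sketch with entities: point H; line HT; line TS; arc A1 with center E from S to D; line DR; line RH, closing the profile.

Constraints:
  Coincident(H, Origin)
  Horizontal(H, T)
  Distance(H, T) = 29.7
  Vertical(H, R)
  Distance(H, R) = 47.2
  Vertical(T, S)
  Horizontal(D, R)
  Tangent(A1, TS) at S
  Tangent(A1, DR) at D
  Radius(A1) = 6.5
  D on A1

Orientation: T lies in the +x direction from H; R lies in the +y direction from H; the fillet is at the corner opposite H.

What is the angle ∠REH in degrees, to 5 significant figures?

75.967°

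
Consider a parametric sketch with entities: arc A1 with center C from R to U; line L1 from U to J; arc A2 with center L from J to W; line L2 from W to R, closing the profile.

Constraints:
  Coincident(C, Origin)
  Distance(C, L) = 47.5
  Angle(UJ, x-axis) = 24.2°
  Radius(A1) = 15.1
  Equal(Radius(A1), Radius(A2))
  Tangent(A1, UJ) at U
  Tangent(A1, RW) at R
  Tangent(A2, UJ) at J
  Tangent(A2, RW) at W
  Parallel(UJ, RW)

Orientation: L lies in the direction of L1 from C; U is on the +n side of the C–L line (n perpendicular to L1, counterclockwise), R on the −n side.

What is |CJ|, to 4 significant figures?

49.84

Tangency of A1 to both parallel lines with radius 15.1 puts U and R at C ± 15.1·n: U = (-6.190, 13.77), R = (6.190, -13.77). Equal radii place J and W the same way about L: J = L + 15.1·n = (37.14, 33.24), W = L − 15.1·n = (49.52, 5.698). Then |CJ| = |J − C| = 49.84.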